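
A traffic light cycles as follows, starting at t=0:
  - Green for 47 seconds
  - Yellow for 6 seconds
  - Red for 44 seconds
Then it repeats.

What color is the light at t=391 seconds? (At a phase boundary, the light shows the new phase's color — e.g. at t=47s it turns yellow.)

Answer: green

Derivation:
Cycle length = 47 + 6 + 44 = 97s
t = 391, phase_t = 391 mod 97 = 3
3 < 47 (green end) → GREEN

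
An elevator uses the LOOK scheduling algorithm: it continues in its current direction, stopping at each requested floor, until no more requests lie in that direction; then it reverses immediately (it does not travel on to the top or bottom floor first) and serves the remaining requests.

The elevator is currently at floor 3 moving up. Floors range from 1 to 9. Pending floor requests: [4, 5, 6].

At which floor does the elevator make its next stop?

Answer: 4

Derivation:
Current floor: 3, direction: up
Requests above: [4, 5, 6]
Requests below: []
Moving up and requests lie above → nearest above is min([4, 5, 6]) = 4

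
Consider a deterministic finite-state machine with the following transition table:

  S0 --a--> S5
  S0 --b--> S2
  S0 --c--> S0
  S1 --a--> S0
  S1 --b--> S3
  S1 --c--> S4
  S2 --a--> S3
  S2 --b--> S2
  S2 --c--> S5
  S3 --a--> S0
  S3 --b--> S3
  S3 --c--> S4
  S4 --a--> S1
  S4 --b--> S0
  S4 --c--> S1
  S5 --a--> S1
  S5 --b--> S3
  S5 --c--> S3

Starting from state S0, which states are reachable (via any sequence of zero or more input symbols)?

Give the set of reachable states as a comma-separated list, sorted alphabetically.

BFS from S0:
  visit S0: S0--a-->S5 (new), S0--b-->S2 (new), S0--c-->S0 (seen)
  visit S5: S5--a-->S1 (new), S5--b-->S3 (new), S5--c-->S3 (seen)
  visit S2: S2--a-->S3 (seen), S2--b-->S2 (seen), S2--c-->S5 (seen)
  visit S1: S1--a-->S0 (seen), S1--b-->S3 (seen), S1--c-->S4 (new)
  visit S3: S3--a-->S0 (seen), S3--b-->S3 (seen), S3--c-->S4 (seen)
  visit S4: S4--a-->S1 (seen), S4--b-->S0 (seen), S4--c-->S1 (seen)

Answer: S0, S1, S2, S3, S4, S5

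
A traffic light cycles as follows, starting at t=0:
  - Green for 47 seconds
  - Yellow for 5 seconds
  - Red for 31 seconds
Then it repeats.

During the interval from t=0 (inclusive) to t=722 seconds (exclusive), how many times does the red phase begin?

Cycle = 47+5+31 = 83s
red phase starts at t = k*83 + 52 for k=0,1,2,...
Need k*83+52 < 722 → k < 8.072
k ∈ {0, ..., 8} → 9 starts

Answer: 9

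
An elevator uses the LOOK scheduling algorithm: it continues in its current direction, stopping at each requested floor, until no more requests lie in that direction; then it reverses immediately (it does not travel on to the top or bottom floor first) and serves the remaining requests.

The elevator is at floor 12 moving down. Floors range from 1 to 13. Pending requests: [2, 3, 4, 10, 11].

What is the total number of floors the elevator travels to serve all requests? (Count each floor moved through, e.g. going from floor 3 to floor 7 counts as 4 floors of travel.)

Answer: 10

Derivation:
Start at floor 12 moving down, LOOK stop order: [11, 10, 4, 3, 2]
  12 → 11: |11-12| = 1, total = 1
  11 → 10: |10-11| = 1, total = 2
  10 → 4: |4-10| = 6, total = 8
  4 → 3: |3-4| = 1, total = 9
  3 → 2: |2-3| = 1, total = 10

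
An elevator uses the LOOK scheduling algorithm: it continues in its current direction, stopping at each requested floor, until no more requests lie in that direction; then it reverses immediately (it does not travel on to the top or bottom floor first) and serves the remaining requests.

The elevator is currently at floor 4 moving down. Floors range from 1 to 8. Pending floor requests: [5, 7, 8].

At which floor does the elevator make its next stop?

Current floor: 4, direction: down
Requests above: [5, 7, 8]
Requests below: []
Moving down but no requests below → reverse; nearest above is min([5, 7, 8]) = 5

Answer: 5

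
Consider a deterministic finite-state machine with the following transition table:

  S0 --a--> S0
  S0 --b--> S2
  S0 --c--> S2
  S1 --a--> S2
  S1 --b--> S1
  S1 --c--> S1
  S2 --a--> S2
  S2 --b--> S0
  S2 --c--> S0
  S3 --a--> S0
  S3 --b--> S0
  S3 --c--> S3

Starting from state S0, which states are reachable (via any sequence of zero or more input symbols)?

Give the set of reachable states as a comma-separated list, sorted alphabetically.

BFS from S0:
  visit S0: S0--a-->S0 (seen), S0--b-->S2 (new), S0--c-->S2 (seen)
  visit S2: S2--a-->S2 (seen), S2--b-->S0 (seen), S2--c-->S0 (seen)

Answer: S0, S2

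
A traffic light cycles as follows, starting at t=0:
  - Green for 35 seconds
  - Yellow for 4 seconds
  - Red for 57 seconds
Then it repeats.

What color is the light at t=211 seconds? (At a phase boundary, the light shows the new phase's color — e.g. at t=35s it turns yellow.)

Answer: green

Derivation:
Cycle length = 35 + 4 + 57 = 96s
t = 211, phase_t = 211 mod 96 = 19
19 < 35 (green end) → GREEN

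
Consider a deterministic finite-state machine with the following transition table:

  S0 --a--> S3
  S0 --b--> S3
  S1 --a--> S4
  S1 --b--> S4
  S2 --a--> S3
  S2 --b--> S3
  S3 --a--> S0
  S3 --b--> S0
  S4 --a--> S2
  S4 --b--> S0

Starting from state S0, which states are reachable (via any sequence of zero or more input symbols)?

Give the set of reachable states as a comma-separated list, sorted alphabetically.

Answer: S0, S3

Derivation:
BFS from S0:
  visit S0: S0--a-->S3 (new), S0--b-->S3 (seen)
  visit S3: S3--a-->S0 (seen), S3--b-->S0 (seen)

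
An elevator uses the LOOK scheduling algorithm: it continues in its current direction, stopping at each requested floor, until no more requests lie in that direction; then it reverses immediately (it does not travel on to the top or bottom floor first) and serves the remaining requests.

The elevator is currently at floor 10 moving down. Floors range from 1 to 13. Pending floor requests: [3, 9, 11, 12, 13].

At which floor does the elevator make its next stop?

Answer: 9

Derivation:
Current floor: 10, direction: down
Requests above: [11, 12, 13]
Requests below: [3, 9]
Moving down and requests lie below → nearest below is max([3, 9]) = 9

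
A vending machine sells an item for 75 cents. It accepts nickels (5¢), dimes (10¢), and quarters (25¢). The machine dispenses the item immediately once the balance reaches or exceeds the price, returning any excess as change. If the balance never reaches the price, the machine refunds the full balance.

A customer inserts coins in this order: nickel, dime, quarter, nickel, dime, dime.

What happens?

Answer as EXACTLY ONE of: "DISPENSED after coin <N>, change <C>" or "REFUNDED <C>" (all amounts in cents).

Answer: REFUNDED 65

Derivation:
Price: 75¢
Coin 1 (nickel, 5¢): balance = 5¢
Coin 2 (dime, 10¢): balance = 15¢
Coin 3 (quarter, 25¢): balance = 40¢
Coin 4 (nickel, 5¢): balance = 45¢
Coin 5 (dime, 10¢): balance = 55¢
Coin 6 (dime, 10¢): balance = 65¢
All coins inserted, balance 65¢ < price 75¢ → REFUND 65¢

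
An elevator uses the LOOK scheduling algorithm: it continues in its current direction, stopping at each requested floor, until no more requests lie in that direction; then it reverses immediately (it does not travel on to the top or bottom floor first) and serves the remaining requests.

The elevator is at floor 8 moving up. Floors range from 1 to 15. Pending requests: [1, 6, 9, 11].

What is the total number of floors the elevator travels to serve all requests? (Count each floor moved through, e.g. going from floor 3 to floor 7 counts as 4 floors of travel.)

Start at floor 8 moving up, LOOK stop order: [9, 11, 6, 1]
  8 → 9: |9-8| = 1, total = 1
  9 → 11: |11-9| = 2, total = 3
  11 → 6: |6-11| = 5, total = 8
  6 → 1: |1-6| = 5, total = 13

Answer: 13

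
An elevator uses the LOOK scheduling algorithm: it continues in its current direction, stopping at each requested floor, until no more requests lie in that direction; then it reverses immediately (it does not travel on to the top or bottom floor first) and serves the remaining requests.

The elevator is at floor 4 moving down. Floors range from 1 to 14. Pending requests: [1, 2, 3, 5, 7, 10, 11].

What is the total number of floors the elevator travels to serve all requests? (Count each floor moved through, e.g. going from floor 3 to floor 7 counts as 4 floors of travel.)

Start at floor 4 moving down, LOOK stop order: [3, 2, 1, 5, 7, 10, 11]
  4 → 3: |3-4| = 1, total = 1
  3 → 2: |2-3| = 1, total = 2
  2 → 1: |1-2| = 1, total = 3
  1 → 5: |5-1| = 4, total = 7
  5 → 7: |7-5| = 2, total = 9
  7 → 10: |10-7| = 3, total = 12
  10 → 11: |11-10| = 1, total = 13

Answer: 13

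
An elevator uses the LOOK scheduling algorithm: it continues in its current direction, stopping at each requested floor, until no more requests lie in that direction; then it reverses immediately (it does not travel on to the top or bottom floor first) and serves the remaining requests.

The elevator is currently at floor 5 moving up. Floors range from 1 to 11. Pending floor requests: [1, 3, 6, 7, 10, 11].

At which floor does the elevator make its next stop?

Answer: 6

Derivation:
Current floor: 5, direction: up
Requests above: [6, 7, 10, 11]
Requests below: [1, 3]
Moving up and requests lie above → nearest above is min([6, 7, 10, 11]) = 6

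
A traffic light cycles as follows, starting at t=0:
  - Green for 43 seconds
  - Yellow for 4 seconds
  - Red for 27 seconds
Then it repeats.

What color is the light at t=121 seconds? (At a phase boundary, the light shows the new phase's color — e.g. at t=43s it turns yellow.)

Answer: red

Derivation:
Cycle length = 43 + 4 + 27 = 74s
t = 121, phase_t = 121 mod 74 = 47
47 >= 47 → RED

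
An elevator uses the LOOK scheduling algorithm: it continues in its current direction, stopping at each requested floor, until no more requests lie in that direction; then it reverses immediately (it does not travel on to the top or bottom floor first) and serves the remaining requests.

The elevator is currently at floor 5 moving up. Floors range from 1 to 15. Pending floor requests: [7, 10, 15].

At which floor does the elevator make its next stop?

Current floor: 5, direction: up
Requests above: [7, 10, 15]
Requests below: []
Moving up and requests lie above → nearest above is min([7, 10, 15]) = 7

Answer: 7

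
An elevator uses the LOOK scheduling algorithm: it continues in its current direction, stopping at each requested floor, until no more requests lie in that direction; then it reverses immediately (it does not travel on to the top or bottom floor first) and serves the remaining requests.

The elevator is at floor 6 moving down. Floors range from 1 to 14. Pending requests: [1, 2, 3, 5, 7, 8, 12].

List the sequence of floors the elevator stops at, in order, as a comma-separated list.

Answer: 5, 3, 2, 1, 7, 8, 12

Derivation:
Current: 6, moving DOWN
Serve below first (descending): [5, 3, 2, 1]
Then reverse, serve above (ascending): [7, 8, 12]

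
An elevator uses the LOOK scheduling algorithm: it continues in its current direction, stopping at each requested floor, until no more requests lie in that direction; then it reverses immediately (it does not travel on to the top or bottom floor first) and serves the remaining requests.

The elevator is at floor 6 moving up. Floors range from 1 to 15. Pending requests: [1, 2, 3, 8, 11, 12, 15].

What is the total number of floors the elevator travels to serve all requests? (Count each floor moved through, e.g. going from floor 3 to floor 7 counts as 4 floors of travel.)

Start at floor 6 moving up, LOOK stop order: [8, 11, 12, 15, 3, 2, 1]
  6 → 8: |8-6| = 2, total = 2
  8 → 11: |11-8| = 3, total = 5
  11 → 12: |12-11| = 1, total = 6
  12 → 15: |15-12| = 3, total = 9
  15 → 3: |3-15| = 12, total = 21
  3 → 2: |2-3| = 1, total = 22
  2 → 1: |1-2| = 1, total = 23

Answer: 23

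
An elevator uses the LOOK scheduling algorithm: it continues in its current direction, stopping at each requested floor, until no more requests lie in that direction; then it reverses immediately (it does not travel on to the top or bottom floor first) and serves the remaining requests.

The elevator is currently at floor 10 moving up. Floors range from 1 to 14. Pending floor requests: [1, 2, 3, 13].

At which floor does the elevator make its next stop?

Current floor: 10, direction: up
Requests above: [13]
Requests below: [1, 2, 3]
Moving up and requests lie above → nearest above is min([13]) = 13

Answer: 13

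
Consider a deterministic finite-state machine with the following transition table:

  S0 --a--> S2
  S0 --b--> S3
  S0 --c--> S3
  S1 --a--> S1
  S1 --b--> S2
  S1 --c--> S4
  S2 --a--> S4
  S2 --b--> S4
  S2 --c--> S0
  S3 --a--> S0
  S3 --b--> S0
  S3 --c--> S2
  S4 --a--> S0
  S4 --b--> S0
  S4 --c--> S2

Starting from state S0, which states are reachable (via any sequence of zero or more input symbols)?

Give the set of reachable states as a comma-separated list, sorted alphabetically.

Answer: S0, S2, S3, S4

Derivation:
BFS from S0:
  visit S0: S0--a-->S2 (new), S0--b-->S3 (new), S0--c-->S3 (seen)
  visit S2: S2--a-->S4 (new), S2--b-->S4 (seen), S2--c-->S0 (seen)
  visit S3: S3--a-->S0 (seen), S3--b-->S0 (seen), S3--c-->S2 (seen)
  visit S4: S4--a-->S0 (seen), S4--b-->S0 (seen), S4--c-->S2 (seen)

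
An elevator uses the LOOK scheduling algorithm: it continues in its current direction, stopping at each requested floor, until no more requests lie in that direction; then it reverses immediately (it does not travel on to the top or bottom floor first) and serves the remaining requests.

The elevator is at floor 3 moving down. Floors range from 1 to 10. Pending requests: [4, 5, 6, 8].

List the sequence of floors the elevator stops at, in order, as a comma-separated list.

Answer: 4, 5, 6, 8

Derivation:
Current: 3, moving DOWN
Serve below first (descending): []
Then reverse, serve above (ascending): [4, 5, 6, 8]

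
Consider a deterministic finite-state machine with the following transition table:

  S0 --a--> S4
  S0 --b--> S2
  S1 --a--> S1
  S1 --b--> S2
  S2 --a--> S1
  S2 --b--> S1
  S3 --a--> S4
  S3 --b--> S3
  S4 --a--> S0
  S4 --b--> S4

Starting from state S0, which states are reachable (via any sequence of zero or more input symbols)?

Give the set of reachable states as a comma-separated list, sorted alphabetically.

Answer: S0, S1, S2, S4

Derivation:
BFS from S0:
  visit S0: S0--a-->S4 (new), S0--b-->S2 (new)
  visit S4: S4--a-->S0 (seen), S4--b-->S4 (seen)
  visit S2: S2--a-->S1 (new), S2--b-->S1 (seen)
  visit S1: S1--a-->S1 (seen), S1--b-->S2 (seen)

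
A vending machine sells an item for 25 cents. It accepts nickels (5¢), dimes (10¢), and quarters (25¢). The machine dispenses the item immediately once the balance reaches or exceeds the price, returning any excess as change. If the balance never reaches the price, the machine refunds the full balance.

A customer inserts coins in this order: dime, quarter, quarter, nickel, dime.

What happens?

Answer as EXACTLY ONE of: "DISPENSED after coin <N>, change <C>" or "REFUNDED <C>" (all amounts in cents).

Price: 25¢
Coin 1 (dime, 10¢): balance = 10¢
Coin 2 (quarter, 25¢): balance = 35¢
  → balance >= price → DISPENSE, change = 35 - 25 = 10¢

Answer: DISPENSED after coin 2, change 10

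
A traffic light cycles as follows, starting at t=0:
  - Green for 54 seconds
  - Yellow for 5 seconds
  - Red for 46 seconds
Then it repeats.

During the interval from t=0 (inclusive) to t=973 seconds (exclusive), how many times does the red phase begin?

Cycle = 54+5+46 = 105s
red phase starts at t = k*105 + 59 for k=0,1,2,...
Need k*105+59 < 973 → k < 8.705
k ∈ {0, ..., 8} → 9 starts

Answer: 9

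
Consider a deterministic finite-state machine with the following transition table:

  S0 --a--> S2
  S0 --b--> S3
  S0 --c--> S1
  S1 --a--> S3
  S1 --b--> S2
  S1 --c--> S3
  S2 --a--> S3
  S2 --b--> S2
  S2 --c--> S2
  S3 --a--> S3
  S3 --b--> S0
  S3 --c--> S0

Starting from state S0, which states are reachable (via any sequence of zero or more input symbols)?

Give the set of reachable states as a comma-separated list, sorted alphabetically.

Answer: S0, S1, S2, S3

Derivation:
BFS from S0:
  visit S0: S0--a-->S2 (new), S0--b-->S3 (new), S0--c-->S1 (new)
  visit S2: S2--a-->S3 (seen), S2--b-->S2 (seen), S2--c-->S2 (seen)
  visit S3: S3--a-->S3 (seen), S3--b-->S0 (seen), S3--c-->S0 (seen)
  visit S1: S1--a-->S3 (seen), S1--b-->S2 (seen), S1--c-->S3 (seen)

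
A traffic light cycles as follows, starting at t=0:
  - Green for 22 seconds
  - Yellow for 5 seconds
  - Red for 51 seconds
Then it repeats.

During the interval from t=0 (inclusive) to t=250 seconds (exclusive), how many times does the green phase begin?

Cycle = 22+5+51 = 78s
green phase starts at t = k*78 + 0 for k=0,1,2,...
Need k*78+0 < 250 → k < 3.205
k ∈ {0, ..., 3} → 4 starts

Answer: 4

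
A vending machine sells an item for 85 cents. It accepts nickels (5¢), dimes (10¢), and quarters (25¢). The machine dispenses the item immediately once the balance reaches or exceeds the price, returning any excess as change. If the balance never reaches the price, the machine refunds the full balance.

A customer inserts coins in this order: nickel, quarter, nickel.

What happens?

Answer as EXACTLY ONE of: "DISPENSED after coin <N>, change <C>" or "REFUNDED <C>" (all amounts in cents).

Price: 85¢
Coin 1 (nickel, 5¢): balance = 5¢
Coin 2 (quarter, 25¢): balance = 30¢
Coin 3 (nickel, 5¢): balance = 35¢
All coins inserted, balance 35¢ < price 85¢ → REFUND 35¢

Answer: REFUNDED 35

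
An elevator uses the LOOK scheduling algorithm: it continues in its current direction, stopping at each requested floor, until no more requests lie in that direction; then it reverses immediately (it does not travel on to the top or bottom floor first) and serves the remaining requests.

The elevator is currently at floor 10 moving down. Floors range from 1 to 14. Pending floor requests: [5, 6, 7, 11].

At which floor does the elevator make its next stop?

Current floor: 10, direction: down
Requests above: [11]
Requests below: [5, 6, 7]
Moving down and requests lie below → nearest below is max([5, 6, 7]) = 7

Answer: 7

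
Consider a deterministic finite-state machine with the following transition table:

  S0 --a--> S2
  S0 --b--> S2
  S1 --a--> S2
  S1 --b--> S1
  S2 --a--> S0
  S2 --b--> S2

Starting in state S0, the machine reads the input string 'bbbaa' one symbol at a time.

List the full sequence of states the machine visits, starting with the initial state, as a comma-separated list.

Start: S0
  read 'b': S0 --b--> S2
  read 'b': S2 --b--> S2
  read 'b': S2 --b--> S2
  read 'a': S2 --a--> S0
  read 'a': S0 --a--> S2

Answer: S0, S2, S2, S2, S0, S2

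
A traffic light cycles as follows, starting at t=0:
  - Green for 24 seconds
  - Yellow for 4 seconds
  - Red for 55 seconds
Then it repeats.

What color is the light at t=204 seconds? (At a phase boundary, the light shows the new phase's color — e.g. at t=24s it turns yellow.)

Answer: red

Derivation:
Cycle length = 24 + 4 + 55 = 83s
t = 204, phase_t = 204 mod 83 = 38
38 >= 28 → RED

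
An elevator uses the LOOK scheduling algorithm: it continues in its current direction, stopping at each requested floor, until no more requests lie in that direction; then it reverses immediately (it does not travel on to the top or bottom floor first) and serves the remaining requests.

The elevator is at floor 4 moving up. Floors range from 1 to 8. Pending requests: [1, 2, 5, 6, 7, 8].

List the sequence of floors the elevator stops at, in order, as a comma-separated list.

Answer: 5, 6, 7, 8, 2, 1

Derivation:
Current: 4, moving UP
Serve above first (ascending): [5, 6, 7, 8]
Then reverse, serve below (descending): [2, 1]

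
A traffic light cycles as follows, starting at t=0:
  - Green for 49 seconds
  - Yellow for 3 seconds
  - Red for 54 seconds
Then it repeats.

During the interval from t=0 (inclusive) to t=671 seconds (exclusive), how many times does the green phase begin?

Answer: 7

Derivation:
Cycle = 49+3+54 = 106s
green phase starts at t = k*106 + 0 for k=0,1,2,...
Need k*106+0 < 671 → k < 6.330
k ∈ {0, ..., 6} → 7 starts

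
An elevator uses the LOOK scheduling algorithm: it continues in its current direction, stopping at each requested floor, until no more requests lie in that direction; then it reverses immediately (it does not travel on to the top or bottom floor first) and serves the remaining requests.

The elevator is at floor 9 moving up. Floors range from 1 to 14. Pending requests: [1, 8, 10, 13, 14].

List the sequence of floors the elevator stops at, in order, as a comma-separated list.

Current: 9, moving UP
Serve above first (ascending): [10, 13, 14]
Then reverse, serve below (descending): [8, 1]

Answer: 10, 13, 14, 8, 1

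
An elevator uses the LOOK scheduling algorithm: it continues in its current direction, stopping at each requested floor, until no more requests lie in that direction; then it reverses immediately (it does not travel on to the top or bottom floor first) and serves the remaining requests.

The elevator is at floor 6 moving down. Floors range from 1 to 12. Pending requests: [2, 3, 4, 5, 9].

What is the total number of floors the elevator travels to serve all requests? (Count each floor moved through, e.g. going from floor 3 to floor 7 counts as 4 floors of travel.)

Start at floor 6 moving down, LOOK stop order: [5, 4, 3, 2, 9]
  6 → 5: |5-6| = 1, total = 1
  5 → 4: |4-5| = 1, total = 2
  4 → 3: |3-4| = 1, total = 3
  3 → 2: |2-3| = 1, total = 4
  2 → 9: |9-2| = 7, total = 11

Answer: 11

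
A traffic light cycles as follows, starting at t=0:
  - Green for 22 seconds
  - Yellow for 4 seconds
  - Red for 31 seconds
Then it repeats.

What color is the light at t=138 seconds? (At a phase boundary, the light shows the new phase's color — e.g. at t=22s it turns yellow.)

Answer: yellow

Derivation:
Cycle length = 22 + 4 + 31 = 57s
t = 138, phase_t = 138 mod 57 = 24
22 <= 24 < 26 (yellow end) → YELLOW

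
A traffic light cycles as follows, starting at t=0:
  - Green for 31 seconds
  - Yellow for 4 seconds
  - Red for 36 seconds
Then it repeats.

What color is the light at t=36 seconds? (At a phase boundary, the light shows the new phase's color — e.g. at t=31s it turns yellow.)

Answer: red

Derivation:
Cycle length = 31 + 4 + 36 = 71s
t = 36, phase_t = 36 mod 71 = 36
36 >= 35 → RED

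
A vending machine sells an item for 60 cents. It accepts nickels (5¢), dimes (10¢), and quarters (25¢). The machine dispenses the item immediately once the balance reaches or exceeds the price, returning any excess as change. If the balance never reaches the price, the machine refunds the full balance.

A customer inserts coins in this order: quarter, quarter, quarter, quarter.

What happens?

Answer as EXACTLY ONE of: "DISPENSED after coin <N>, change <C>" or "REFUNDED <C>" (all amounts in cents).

Answer: DISPENSED after coin 3, change 15

Derivation:
Price: 60¢
Coin 1 (quarter, 25¢): balance = 25¢
Coin 2 (quarter, 25¢): balance = 50¢
Coin 3 (quarter, 25¢): balance = 75¢
  → balance >= price → DISPENSE, change = 75 - 60 = 15¢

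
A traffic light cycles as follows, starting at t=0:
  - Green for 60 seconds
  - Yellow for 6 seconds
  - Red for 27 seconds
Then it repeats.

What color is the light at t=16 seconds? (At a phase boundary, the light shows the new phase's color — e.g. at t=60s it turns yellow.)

Cycle length = 60 + 6 + 27 = 93s
t = 16, phase_t = 16 mod 93 = 16
16 < 60 (green end) → GREEN

Answer: green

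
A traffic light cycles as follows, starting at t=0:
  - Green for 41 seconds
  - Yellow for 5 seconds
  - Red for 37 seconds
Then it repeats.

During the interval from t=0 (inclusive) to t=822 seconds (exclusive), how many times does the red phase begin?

Cycle = 41+5+37 = 83s
red phase starts at t = k*83 + 46 for k=0,1,2,...
Need k*83+46 < 822 → k < 9.349
k ∈ {0, ..., 9} → 10 starts

Answer: 10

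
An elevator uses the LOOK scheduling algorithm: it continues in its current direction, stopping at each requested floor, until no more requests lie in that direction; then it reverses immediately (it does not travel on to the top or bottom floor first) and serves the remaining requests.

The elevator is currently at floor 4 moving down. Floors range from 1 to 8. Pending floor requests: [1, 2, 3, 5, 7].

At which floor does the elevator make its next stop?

Answer: 3

Derivation:
Current floor: 4, direction: down
Requests above: [5, 7]
Requests below: [1, 2, 3]
Moving down and requests lie below → nearest below is max([1, 2, 3]) = 3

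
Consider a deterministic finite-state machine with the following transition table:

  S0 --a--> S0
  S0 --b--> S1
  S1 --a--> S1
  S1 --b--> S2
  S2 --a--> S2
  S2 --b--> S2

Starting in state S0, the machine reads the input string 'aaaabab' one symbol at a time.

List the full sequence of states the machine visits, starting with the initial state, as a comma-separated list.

Answer: S0, S0, S0, S0, S0, S1, S1, S2

Derivation:
Start: S0
  read 'a': S0 --a--> S0
  read 'a': S0 --a--> S0
  read 'a': S0 --a--> S0
  read 'a': S0 --a--> S0
  read 'b': S0 --b--> S1
  read 'a': S1 --a--> S1
  read 'b': S1 --b--> S2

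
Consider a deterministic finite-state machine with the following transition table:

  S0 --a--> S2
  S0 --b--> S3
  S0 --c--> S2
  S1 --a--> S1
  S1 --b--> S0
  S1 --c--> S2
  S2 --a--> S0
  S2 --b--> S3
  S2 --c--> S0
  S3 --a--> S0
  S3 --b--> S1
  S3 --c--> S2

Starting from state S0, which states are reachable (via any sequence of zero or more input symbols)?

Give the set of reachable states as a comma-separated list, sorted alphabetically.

Answer: S0, S1, S2, S3

Derivation:
BFS from S0:
  visit S0: S0--a-->S2 (new), S0--b-->S3 (new), S0--c-->S2 (seen)
  visit S2: S2--a-->S0 (seen), S2--b-->S3 (seen), S2--c-->S0 (seen)
  visit S3: S3--a-->S0 (seen), S3--b-->S1 (new), S3--c-->S2 (seen)
  visit S1: S1--a-->S1 (seen), S1--b-->S0 (seen), S1--c-->S2 (seen)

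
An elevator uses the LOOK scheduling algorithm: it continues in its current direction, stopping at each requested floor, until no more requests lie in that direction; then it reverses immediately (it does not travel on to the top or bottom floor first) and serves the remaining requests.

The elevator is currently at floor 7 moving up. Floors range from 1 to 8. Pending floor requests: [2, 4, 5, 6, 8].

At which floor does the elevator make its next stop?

Answer: 8

Derivation:
Current floor: 7, direction: up
Requests above: [8]
Requests below: [2, 4, 5, 6]
Moving up and requests lie above → nearest above is min([8]) = 8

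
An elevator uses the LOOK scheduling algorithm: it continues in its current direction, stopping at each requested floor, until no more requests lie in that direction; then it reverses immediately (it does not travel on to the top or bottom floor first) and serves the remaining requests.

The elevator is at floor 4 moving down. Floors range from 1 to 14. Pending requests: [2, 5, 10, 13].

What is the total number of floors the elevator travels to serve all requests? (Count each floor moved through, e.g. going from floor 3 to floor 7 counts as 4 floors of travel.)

Answer: 13

Derivation:
Start at floor 4 moving down, LOOK stop order: [2, 5, 10, 13]
  4 → 2: |2-4| = 2, total = 2
  2 → 5: |5-2| = 3, total = 5
  5 → 10: |10-5| = 5, total = 10
  10 → 13: |13-10| = 3, total = 13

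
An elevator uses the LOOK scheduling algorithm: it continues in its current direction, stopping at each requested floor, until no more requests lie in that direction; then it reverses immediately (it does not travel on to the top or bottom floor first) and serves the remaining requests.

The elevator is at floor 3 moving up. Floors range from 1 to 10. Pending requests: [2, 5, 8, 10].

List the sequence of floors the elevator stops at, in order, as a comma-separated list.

Answer: 5, 8, 10, 2

Derivation:
Current: 3, moving UP
Serve above first (ascending): [5, 8, 10]
Then reverse, serve below (descending): [2]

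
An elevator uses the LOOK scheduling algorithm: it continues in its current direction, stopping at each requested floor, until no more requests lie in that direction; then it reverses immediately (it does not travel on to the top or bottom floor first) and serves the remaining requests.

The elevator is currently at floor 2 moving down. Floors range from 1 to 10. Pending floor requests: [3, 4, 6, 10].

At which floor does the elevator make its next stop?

Answer: 3

Derivation:
Current floor: 2, direction: down
Requests above: [3, 4, 6, 10]
Requests below: []
Moving down but no requests below → reverse; nearest above is min([3, 4, 6, 10]) = 3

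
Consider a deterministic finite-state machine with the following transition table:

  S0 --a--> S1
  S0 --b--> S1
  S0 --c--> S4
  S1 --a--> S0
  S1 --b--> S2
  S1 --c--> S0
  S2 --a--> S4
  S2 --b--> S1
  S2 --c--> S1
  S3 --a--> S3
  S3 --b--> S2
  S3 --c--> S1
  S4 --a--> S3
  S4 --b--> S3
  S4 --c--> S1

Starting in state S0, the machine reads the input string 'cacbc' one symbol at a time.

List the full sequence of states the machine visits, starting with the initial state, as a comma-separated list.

Start: S0
  read 'c': S0 --c--> S4
  read 'a': S4 --a--> S3
  read 'c': S3 --c--> S1
  read 'b': S1 --b--> S2
  read 'c': S2 --c--> S1

Answer: S0, S4, S3, S1, S2, S1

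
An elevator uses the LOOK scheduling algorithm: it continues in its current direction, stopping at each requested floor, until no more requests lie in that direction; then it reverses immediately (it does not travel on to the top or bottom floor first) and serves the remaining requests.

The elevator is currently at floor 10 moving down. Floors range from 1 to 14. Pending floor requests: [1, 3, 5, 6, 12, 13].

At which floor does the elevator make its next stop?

Answer: 6

Derivation:
Current floor: 10, direction: down
Requests above: [12, 13]
Requests below: [1, 3, 5, 6]
Moving down and requests lie below → nearest below is max([1, 3, 5, 6]) = 6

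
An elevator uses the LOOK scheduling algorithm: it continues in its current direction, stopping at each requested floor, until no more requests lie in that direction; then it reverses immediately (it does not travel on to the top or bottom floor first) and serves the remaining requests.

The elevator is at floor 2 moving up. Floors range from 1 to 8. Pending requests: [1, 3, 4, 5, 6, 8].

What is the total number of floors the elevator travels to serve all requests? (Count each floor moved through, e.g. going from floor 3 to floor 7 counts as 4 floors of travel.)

Start at floor 2 moving up, LOOK stop order: [3, 4, 5, 6, 8, 1]
  2 → 3: |3-2| = 1, total = 1
  3 → 4: |4-3| = 1, total = 2
  4 → 5: |5-4| = 1, total = 3
  5 → 6: |6-5| = 1, total = 4
  6 → 8: |8-6| = 2, total = 6
  8 → 1: |1-8| = 7, total = 13

Answer: 13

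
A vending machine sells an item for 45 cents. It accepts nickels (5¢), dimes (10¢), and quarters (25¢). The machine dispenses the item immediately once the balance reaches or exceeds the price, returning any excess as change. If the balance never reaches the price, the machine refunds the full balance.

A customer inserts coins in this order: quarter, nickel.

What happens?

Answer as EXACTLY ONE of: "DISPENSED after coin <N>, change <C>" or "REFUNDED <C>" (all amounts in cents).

Answer: REFUNDED 30

Derivation:
Price: 45¢
Coin 1 (quarter, 25¢): balance = 25¢
Coin 2 (nickel, 5¢): balance = 30¢
All coins inserted, balance 30¢ < price 45¢ → REFUND 30¢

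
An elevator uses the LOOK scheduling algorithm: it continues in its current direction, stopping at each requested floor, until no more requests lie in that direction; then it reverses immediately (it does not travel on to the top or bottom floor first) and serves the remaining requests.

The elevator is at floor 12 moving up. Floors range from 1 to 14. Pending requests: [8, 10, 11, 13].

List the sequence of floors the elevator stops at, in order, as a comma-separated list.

Answer: 13, 11, 10, 8

Derivation:
Current: 12, moving UP
Serve above first (ascending): [13]
Then reverse, serve below (descending): [11, 10, 8]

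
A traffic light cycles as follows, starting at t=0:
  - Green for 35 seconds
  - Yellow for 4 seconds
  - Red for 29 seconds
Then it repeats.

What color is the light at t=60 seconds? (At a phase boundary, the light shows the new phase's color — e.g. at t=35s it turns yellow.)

Answer: red

Derivation:
Cycle length = 35 + 4 + 29 = 68s
t = 60, phase_t = 60 mod 68 = 60
60 >= 39 → RED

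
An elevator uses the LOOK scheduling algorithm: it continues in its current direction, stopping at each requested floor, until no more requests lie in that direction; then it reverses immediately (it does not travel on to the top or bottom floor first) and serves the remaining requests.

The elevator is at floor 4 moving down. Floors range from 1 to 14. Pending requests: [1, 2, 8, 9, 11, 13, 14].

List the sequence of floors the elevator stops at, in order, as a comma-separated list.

Current: 4, moving DOWN
Serve below first (descending): [2, 1]
Then reverse, serve above (ascending): [8, 9, 11, 13, 14]

Answer: 2, 1, 8, 9, 11, 13, 14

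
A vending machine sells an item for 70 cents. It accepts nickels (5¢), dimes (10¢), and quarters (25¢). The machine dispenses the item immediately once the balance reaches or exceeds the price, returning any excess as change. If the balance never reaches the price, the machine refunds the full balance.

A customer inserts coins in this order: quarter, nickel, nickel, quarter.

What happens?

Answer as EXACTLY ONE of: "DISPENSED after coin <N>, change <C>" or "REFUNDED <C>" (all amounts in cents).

Price: 70¢
Coin 1 (quarter, 25¢): balance = 25¢
Coin 2 (nickel, 5¢): balance = 30¢
Coin 3 (nickel, 5¢): balance = 35¢
Coin 4 (quarter, 25¢): balance = 60¢
All coins inserted, balance 60¢ < price 70¢ → REFUND 60¢

Answer: REFUNDED 60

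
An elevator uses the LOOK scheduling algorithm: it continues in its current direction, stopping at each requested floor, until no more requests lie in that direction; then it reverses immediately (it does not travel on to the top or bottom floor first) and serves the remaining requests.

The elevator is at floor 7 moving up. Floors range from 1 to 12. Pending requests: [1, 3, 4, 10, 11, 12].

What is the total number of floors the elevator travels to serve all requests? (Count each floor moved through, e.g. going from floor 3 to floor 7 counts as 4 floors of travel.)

Start at floor 7 moving up, LOOK stop order: [10, 11, 12, 4, 3, 1]
  7 → 10: |10-7| = 3, total = 3
  10 → 11: |11-10| = 1, total = 4
  11 → 12: |12-11| = 1, total = 5
  12 → 4: |4-12| = 8, total = 13
  4 → 3: |3-4| = 1, total = 14
  3 → 1: |1-3| = 2, total = 16

Answer: 16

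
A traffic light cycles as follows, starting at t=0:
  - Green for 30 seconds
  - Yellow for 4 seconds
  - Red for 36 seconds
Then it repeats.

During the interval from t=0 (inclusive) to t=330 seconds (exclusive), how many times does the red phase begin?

Cycle = 30+4+36 = 70s
red phase starts at t = k*70 + 34 for k=0,1,2,...
Need k*70+34 < 330 → k < 4.229
k ∈ {0, ..., 4} → 5 starts

Answer: 5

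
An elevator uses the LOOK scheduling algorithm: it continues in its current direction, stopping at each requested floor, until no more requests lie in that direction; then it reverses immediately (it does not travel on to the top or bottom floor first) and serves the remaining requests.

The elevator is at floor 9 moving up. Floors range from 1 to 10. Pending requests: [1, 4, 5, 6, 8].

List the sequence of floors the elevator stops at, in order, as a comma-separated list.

Answer: 8, 6, 5, 4, 1

Derivation:
Current: 9, moving UP
Serve above first (ascending): []
Then reverse, serve below (descending): [8, 6, 5, 4, 1]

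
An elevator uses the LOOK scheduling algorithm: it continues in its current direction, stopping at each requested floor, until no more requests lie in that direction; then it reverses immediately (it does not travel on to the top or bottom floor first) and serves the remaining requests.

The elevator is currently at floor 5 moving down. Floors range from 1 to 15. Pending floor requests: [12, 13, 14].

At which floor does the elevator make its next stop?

Answer: 12

Derivation:
Current floor: 5, direction: down
Requests above: [12, 13, 14]
Requests below: []
Moving down but no requests below → reverse; nearest above is min([12, 13, 14]) = 12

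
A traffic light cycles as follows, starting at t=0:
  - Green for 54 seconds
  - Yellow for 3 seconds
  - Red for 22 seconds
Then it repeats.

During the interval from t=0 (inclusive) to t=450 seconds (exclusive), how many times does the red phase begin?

Cycle = 54+3+22 = 79s
red phase starts at t = k*79 + 57 for k=0,1,2,...
Need k*79+57 < 450 → k < 4.975
k ∈ {0, ..., 4} → 5 starts

Answer: 5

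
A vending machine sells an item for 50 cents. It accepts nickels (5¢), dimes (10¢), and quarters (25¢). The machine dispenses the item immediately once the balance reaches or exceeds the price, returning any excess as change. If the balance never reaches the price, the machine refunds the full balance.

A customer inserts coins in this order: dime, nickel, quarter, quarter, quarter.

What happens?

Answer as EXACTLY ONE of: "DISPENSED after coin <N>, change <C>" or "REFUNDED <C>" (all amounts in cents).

Price: 50¢
Coin 1 (dime, 10¢): balance = 10¢
Coin 2 (nickel, 5¢): balance = 15¢
Coin 3 (quarter, 25¢): balance = 40¢
Coin 4 (quarter, 25¢): balance = 65¢
  → balance >= price → DISPENSE, change = 65 - 50 = 15¢

Answer: DISPENSED after coin 4, change 15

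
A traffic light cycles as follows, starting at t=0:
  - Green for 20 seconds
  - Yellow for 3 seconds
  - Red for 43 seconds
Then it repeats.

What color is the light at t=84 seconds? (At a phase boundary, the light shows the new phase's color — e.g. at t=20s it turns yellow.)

Answer: green

Derivation:
Cycle length = 20 + 3 + 43 = 66s
t = 84, phase_t = 84 mod 66 = 18
18 < 20 (green end) → GREEN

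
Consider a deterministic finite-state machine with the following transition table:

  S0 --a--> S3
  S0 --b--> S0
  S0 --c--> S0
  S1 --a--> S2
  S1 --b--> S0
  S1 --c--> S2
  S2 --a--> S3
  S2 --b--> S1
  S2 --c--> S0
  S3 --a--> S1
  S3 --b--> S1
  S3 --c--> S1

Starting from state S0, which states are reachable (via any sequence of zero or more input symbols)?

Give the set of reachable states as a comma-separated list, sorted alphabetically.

BFS from S0:
  visit S0: S0--a-->S3 (new), S0--b-->S0 (seen), S0--c-->S0 (seen)
  visit S3: S3--a-->S1 (new), S3--b-->S1 (seen), S3--c-->S1 (seen)
  visit S1: S1--a-->S2 (new), S1--b-->S0 (seen), S1--c-->S2 (seen)
  visit S2: S2--a-->S3 (seen), S2--b-->S1 (seen), S2--c-->S0 (seen)

Answer: S0, S1, S2, S3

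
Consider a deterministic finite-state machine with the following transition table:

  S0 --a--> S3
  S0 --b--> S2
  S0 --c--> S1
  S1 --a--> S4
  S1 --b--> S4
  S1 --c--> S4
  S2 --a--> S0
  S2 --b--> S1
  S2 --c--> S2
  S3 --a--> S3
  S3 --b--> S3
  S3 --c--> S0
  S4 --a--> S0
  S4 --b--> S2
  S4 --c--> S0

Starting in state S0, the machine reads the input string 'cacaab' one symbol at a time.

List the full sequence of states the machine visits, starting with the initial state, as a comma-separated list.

Start: S0
  read 'c': S0 --c--> S1
  read 'a': S1 --a--> S4
  read 'c': S4 --c--> S0
  read 'a': S0 --a--> S3
  read 'a': S3 --a--> S3
  read 'b': S3 --b--> S3

Answer: S0, S1, S4, S0, S3, S3, S3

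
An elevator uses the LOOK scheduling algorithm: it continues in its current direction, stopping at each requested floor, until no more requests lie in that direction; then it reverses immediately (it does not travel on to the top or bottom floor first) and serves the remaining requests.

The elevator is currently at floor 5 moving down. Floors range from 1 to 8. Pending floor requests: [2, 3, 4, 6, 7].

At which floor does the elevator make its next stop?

Answer: 4

Derivation:
Current floor: 5, direction: down
Requests above: [6, 7]
Requests below: [2, 3, 4]
Moving down and requests lie below → nearest below is max([2, 3, 4]) = 4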